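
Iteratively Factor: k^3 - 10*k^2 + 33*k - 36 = (k - 3)*(k^2 - 7*k + 12) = (k - 3)^2*(k - 4)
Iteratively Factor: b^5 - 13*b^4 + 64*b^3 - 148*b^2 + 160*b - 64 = (b - 4)*(b^4 - 9*b^3 + 28*b^2 - 36*b + 16) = (b - 4)^2*(b^3 - 5*b^2 + 8*b - 4) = (b - 4)^2*(b - 2)*(b^2 - 3*b + 2) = (b - 4)^2*(b - 2)*(b - 1)*(b - 2)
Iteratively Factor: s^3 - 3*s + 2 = (s + 2)*(s^2 - 2*s + 1) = (s - 1)*(s + 2)*(s - 1)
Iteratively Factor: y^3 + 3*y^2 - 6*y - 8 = (y + 1)*(y^2 + 2*y - 8) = (y - 2)*(y + 1)*(y + 4)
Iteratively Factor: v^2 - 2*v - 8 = (v - 4)*(v + 2)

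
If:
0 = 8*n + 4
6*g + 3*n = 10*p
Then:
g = 5*p/3 + 1/4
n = -1/2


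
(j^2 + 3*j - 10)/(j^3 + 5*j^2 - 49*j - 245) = (j - 2)/(j^2 - 49)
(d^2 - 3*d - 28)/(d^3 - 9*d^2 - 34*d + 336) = (d + 4)/(d^2 - 2*d - 48)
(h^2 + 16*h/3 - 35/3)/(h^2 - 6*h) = (3*h^2 + 16*h - 35)/(3*h*(h - 6))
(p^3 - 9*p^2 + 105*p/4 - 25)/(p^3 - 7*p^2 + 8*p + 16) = (p^2 - 5*p + 25/4)/(p^2 - 3*p - 4)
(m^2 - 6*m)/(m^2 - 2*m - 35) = m*(6 - m)/(-m^2 + 2*m + 35)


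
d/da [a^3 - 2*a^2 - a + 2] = 3*a^2 - 4*a - 1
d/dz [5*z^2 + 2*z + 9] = 10*z + 2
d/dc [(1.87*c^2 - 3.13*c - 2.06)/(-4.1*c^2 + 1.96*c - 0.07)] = (-9.1678*c^2 - 17.1538*c + 4.2567)/(16.81*c^4 - 16.072*c^3 + 4.4156*c^2 - 0.2744*c + 0.0049)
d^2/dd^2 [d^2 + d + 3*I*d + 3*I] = 2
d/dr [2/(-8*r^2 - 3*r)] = 2*(16*r + 3)/(r^2*(8*r + 3)^2)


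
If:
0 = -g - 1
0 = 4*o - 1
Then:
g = -1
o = 1/4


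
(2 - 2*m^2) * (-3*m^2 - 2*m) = 6*m^4 + 4*m^3 - 6*m^2 - 4*m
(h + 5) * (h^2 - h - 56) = h^3 + 4*h^2 - 61*h - 280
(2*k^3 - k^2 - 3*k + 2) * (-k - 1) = -2*k^4 - k^3 + 4*k^2 + k - 2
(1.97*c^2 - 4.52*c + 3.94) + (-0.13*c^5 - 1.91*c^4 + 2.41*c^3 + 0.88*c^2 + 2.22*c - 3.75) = -0.13*c^5 - 1.91*c^4 + 2.41*c^3 + 2.85*c^2 - 2.3*c + 0.19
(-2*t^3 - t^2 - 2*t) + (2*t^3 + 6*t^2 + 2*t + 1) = 5*t^2 + 1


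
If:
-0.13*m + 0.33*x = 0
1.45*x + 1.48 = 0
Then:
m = -2.59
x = -1.02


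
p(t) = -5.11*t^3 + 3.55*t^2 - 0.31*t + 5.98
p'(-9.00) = -1305.94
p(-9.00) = 4021.51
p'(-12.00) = -2293.03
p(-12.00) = 9350.98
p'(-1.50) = -45.45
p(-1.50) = 31.68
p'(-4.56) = -351.45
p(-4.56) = 565.74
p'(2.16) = -56.50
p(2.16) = -29.62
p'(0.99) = -8.31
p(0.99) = 4.19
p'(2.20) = -58.89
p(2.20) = -31.93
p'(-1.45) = -42.84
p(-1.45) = 29.47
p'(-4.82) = -390.68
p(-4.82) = 662.17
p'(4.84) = -325.06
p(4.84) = -491.73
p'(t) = -15.33*t^2 + 7.1*t - 0.31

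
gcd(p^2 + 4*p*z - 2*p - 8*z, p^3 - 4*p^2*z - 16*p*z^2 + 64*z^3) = p + 4*z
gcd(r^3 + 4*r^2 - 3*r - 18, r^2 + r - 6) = r^2 + r - 6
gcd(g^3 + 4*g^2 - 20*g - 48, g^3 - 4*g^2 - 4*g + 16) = g^2 - 2*g - 8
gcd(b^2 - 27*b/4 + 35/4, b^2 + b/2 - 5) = 1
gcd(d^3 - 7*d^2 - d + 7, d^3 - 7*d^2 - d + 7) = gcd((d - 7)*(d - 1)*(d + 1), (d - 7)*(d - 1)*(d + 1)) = d^3 - 7*d^2 - d + 7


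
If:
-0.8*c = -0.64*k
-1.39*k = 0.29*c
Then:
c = 0.00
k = 0.00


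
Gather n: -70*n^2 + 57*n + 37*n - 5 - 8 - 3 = -70*n^2 + 94*n - 16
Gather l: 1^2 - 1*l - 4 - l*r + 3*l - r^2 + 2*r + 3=l*(2 - r) - r^2 + 2*r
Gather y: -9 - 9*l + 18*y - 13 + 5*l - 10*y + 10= -4*l + 8*y - 12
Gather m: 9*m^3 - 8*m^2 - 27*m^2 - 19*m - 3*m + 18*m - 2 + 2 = 9*m^3 - 35*m^2 - 4*m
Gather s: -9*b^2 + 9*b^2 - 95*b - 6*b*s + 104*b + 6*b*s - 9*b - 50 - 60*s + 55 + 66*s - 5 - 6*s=0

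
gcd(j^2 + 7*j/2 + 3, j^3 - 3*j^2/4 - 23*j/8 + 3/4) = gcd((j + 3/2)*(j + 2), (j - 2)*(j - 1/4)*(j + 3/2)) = j + 3/2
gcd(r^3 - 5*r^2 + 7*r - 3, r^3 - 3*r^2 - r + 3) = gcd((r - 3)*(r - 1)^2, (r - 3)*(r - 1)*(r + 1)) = r^2 - 4*r + 3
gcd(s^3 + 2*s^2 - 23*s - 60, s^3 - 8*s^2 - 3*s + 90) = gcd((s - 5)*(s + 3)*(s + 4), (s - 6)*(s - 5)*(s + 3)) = s^2 - 2*s - 15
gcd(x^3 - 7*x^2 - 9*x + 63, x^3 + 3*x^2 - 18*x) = x - 3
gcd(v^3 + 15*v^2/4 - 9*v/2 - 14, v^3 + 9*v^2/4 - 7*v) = v + 4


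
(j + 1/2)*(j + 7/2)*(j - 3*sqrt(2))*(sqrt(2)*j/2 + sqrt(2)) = sqrt(2)*j^4/2 - 3*j^3 + 3*sqrt(2)*j^3 - 18*j^2 + 39*sqrt(2)*j^2/8 - 117*j/4 + 7*sqrt(2)*j/4 - 21/2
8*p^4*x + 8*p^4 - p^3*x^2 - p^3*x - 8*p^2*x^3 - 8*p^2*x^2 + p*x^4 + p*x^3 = (-8*p + x)*(-p + x)*(p + x)*(p*x + p)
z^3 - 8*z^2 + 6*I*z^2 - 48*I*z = z*(z - 8)*(z + 6*I)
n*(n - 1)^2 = n^3 - 2*n^2 + n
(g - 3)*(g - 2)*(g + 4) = g^3 - g^2 - 14*g + 24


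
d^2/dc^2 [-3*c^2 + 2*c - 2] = -6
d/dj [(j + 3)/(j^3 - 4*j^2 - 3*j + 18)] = (-2*j^2 - 11*j - 9)/(j^5 - 5*j^4 - 5*j^3 + 45*j^2 - 108)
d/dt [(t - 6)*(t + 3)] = 2*t - 3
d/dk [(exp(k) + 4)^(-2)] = -2*exp(k)/(exp(k) + 4)^3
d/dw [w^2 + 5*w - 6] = 2*w + 5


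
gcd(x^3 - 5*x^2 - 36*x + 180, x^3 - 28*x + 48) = x + 6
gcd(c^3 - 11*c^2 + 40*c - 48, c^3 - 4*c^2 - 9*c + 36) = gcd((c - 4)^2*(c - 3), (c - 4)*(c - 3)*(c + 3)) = c^2 - 7*c + 12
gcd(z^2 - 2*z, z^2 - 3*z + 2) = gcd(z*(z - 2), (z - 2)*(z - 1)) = z - 2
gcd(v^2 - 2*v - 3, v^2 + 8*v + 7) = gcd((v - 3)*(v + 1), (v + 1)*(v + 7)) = v + 1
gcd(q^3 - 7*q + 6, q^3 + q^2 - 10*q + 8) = q^2 - 3*q + 2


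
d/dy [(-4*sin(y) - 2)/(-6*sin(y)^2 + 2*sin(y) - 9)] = 8*(-3*sin(y)^2 - 3*sin(y) + 5)*cos(y)/(6*sin(y)^2 - 2*sin(y) + 9)^2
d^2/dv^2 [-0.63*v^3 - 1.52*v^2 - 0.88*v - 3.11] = -3.78*v - 3.04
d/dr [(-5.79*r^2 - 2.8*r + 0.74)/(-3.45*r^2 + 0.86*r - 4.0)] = (-14.6394*r^2 + 51.426*r + 10.5636)/(11.9025*r^4 - 5.934*r^3 + 28.3396*r^2 - 6.88*r + 16.0)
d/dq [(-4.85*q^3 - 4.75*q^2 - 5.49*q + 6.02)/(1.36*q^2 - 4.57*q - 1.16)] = (-6.596*q^4 + 44.329*q^3 + 46.0519*q^2 - 5.3544*q + 33.8798)/(1.8496*q^4 - 12.4304*q^3 + 17.7297*q^2 + 10.6024*q + 1.3456)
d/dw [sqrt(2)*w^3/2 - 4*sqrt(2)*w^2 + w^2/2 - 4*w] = 3*sqrt(2)*w^2/2 - 8*sqrt(2)*w + w - 4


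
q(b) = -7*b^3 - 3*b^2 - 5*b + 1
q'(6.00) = -797.00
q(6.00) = -1649.00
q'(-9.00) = -1652.00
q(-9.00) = 4906.00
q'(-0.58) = -8.58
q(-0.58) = 4.26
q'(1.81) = -84.66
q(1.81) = -59.39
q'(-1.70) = -55.49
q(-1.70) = 35.22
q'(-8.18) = -1361.08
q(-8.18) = 3672.57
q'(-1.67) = -53.55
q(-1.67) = 33.59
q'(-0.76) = -12.57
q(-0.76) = 6.14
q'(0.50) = -13.25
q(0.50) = -3.12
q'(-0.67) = -10.41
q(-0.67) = 5.11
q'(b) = -21*b^2 - 6*b - 5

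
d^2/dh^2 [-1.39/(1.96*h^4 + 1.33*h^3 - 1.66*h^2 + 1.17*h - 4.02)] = ((32.6928*h^2 + 11.0922*h - 4.6148)*(1.96*h^4 + 1.33*h^3 - 1.66*h^2 + 1.17*h - 4.02) - 1.39*(7.84*h^3 + 3.99*h^2 - 3.32*h + 1.17)*(15.68*h^3 + 7.98*h^2 - 6.64*h + 2.34))/(1.96*h^4 + 1.33*h^3 - 1.66*h^2 + 1.17*h - 4.02)^3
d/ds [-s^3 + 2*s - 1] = 2 - 3*s^2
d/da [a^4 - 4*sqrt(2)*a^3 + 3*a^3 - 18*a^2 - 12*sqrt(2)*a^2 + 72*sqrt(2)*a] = 4*a^3 - 12*sqrt(2)*a^2 + 9*a^2 - 36*a - 24*sqrt(2)*a + 72*sqrt(2)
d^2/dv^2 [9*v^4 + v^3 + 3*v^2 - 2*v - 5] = 108*v^2 + 6*v + 6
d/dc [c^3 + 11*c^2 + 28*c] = 3*c^2 + 22*c + 28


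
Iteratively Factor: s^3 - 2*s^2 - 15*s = (s + 3)*(s^2 - 5*s) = (s - 5)*(s + 3)*(s)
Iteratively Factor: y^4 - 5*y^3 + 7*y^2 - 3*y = (y)*(y^3 - 5*y^2 + 7*y - 3) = y*(y - 1)*(y^2 - 4*y + 3) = y*(y - 3)*(y - 1)*(y - 1)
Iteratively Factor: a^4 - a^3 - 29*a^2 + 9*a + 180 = (a + 3)*(a^3 - 4*a^2 - 17*a + 60) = (a - 5)*(a + 3)*(a^2 + a - 12) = (a - 5)*(a + 3)*(a + 4)*(a - 3)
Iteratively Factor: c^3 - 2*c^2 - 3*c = (c)*(c^2 - 2*c - 3) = c*(c - 3)*(c + 1)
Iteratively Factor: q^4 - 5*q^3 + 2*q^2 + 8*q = (q)*(q^3 - 5*q^2 + 2*q + 8) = q*(q - 2)*(q^2 - 3*q - 4) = q*(q - 4)*(q - 2)*(q + 1)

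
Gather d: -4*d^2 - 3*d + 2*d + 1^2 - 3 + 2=-4*d^2 - d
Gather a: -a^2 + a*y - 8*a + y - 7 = -a^2 + a*(y - 8) + y - 7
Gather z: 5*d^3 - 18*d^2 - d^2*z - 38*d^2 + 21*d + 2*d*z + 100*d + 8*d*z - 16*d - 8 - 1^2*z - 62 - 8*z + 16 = 5*d^3 - 56*d^2 + 105*d + z*(-d^2 + 10*d - 9) - 54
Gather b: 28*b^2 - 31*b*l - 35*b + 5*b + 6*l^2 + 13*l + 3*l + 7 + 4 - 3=28*b^2 + b*(-31*l - 30) + 6*l^2 + 16*l + 8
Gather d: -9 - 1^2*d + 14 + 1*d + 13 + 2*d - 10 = 2*d + 8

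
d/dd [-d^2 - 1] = -2*d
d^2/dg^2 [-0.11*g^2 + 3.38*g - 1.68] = -0.220000000000000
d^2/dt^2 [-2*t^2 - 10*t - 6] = -4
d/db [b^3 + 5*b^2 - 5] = b*(3*b + 10)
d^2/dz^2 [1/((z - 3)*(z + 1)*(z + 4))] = 2*(6*z^4 + 16*z^3 - 21*z^2 - 30*z + 145)/(z^9 + 6*z^8 - 21*z^7 - 160*z^6 + 87*z^5 + 1374*z^4 + 685*z^3 - 3492*z^2 - 4752*z - 1728)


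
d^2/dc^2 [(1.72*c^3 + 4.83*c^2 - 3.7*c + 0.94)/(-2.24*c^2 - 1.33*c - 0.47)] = (-2.8421709430404e-14*c^4 + 63.445928*c^3 - 4.240152*c^2 - 42.454536*c - 8.105902)/(11.239424*c^6 + 20.020224*c^5 + 18.961824*c^4 + 10.753981*c^3 + 3.978597*c^2 + 0.881391*c + 0.103823)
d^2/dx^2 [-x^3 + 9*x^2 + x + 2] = 18 - 6*x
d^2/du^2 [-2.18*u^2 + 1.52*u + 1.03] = -4.36000000000000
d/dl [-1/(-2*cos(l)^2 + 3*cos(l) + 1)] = (4*cos(l) - 3)*sin(l)/(3*cos(l) - cos(2*l))^2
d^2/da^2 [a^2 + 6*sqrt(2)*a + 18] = 2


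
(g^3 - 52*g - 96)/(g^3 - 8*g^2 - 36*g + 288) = (g + 2)/(g - 6)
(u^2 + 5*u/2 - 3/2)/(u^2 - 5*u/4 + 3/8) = 4*(u + 3)/(4*u - 3)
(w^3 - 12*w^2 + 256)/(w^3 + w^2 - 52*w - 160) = (w - 8)/(w + 5)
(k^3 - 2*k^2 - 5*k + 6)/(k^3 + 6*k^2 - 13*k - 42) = (k - 1)/(k + 7)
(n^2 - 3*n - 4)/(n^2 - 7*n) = (n^2 - 3*n - 4)/(n*(n - 7))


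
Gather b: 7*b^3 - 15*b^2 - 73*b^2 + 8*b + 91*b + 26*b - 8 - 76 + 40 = 7*b^3 - 88*b^2 + 125*b - 44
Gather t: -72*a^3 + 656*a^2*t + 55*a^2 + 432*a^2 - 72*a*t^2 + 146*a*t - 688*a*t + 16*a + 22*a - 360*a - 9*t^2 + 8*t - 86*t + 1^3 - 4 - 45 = -72*a^3 + 487*a^2 - 322*a + t^2*(-72*a - 9) + t*(656*a^2 - 542*a - 78) - 48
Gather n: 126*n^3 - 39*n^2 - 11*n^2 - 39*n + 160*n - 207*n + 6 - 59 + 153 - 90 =126*n^3 - 50*n^2 - 86*n + 10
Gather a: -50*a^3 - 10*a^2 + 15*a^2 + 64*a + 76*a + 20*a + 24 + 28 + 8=-50*a^3 + 5*a^2 + 160*a + 60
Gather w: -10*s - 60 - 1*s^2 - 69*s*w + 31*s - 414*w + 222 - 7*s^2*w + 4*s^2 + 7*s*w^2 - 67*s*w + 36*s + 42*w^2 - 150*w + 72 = 3*s^2 + 57*s + w^2*(7*s + 42) + w*(-7*s^2 - 136*s - 564) + 234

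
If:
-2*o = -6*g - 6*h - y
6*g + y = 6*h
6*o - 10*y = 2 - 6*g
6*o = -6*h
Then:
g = 1/33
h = 0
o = 0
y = -2/11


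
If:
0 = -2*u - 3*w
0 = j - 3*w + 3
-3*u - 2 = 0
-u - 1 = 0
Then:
No Solution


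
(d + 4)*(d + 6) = d^2 + 10*d + 24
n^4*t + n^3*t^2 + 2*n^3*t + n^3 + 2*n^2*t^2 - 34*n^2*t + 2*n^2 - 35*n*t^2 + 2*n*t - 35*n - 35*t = (n - 5)*(n + 7)*(n + t)*(n*t + 1)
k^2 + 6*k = k*(k + 6)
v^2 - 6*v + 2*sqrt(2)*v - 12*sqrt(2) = (v - 6)*(v + 2*sqrt(2))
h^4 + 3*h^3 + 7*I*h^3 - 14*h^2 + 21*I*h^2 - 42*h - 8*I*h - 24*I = (h + 3)*(h + I)*(h + 2*I)*(h + 4*I)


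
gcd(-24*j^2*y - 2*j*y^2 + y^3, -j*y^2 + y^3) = y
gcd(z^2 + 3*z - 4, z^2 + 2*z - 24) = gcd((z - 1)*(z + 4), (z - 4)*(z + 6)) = 1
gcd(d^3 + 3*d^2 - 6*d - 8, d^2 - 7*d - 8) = d + 1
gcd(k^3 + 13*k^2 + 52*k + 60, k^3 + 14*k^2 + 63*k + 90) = k^2 + 11*k + 30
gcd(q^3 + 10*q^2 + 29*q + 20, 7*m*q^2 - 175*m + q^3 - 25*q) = q + 5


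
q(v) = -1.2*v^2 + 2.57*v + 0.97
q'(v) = 2.57 - 2.4*v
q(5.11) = -17.23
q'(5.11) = -9.69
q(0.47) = 1.91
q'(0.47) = 1.44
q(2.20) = 0.82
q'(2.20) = -2.71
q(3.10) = -2.60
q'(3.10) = -4.87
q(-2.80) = -15.63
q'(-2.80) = 9.29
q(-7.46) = -84.98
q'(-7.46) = 20.47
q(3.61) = -5.39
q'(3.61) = -6.09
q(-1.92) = -8.39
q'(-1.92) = 7.18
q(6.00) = -26.81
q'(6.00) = -11.83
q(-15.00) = -307.58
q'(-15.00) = 38.57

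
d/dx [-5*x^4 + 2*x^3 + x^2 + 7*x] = -20*x^3 + 6*x^2 + 2*x + 7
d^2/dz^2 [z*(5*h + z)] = 2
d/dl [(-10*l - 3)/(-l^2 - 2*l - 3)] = 2*(-5*l^2 - 3*l + 12)/(l^4 + 4*l^3 + 10*l^2 + 12*l + 9)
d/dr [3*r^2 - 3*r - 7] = 6*r - 3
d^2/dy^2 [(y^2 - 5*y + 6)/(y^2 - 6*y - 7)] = 2*(y^3 + 39*y^2 - 213*y + 517)/(y^6 - 18*y^5 + 87*y^4 + 36*y^3 - 609*y^2 - 882*y - 343)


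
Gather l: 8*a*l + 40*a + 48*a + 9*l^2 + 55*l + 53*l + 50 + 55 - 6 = 88*a + 9*l^2 + l*(8*a + 108) + 99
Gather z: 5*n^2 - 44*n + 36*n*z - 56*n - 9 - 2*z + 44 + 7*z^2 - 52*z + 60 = 5*n^2 - 100*n + 7*z^2 + z*(36*n - 54) + 95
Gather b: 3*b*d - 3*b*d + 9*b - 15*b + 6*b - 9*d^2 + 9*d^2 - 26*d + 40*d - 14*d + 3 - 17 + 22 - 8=0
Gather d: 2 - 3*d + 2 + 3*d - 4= 0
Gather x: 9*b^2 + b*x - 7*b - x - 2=9*b^2 - 7*b + x*(b - 1) - 2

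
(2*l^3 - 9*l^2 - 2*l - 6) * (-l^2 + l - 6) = -2*l^5 + 11*l^4 - 19*l^3 + 58*l^2 + 6*l + 36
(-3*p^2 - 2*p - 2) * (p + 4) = -3*p^3 - 14*p^2 - 10*p - 8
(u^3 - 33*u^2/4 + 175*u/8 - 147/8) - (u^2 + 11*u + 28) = u^3 - 37*u^2/4 + 87*u/8 - 371/8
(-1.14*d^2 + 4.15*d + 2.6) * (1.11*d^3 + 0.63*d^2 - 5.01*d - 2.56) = -1.2654*d^5 + 3.8883*d^4 + 11.2119*d^3 - 16.2351*d^2 - 23.65*d - 6.656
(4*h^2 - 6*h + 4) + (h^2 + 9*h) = 5*h^2 + 3*h + 4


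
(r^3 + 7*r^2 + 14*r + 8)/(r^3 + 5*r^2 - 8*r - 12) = (r^2 + 6*r + 8)/(r^2 + 4*r - 12)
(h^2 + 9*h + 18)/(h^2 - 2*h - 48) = (h + 3)/(h - 8)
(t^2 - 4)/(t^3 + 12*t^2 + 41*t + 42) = (t - 2)/(t^2 + 10*t + 21)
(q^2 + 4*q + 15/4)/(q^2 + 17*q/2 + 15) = (q + 3/2)/(q + 6)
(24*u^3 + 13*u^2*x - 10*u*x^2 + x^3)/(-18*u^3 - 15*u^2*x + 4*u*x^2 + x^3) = (-8*u + x)/(6*u + x)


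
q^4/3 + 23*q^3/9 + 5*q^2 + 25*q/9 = q*(q/3 + 1/3)*(q + 5/3)*(q + 5)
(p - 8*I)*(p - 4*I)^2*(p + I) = p^4 - 15*I*p^3 - 64*p^2 + 48*I*p - 128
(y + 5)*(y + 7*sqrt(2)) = y^2 + 5*y + 7*sqrt(2)*y + 35*sqrt(2)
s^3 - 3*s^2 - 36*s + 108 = (s - 6)*(s - 3)*(s + 6)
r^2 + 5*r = r*(r + 5)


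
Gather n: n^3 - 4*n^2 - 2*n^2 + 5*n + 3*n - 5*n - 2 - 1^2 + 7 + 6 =n^3 - 6*n^2 + 3*n + 10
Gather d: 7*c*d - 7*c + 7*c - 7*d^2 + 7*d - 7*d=7*c*d - 7*d^2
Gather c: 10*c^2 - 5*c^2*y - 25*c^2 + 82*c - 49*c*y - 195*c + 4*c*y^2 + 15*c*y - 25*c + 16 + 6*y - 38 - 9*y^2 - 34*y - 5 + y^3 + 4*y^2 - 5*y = c^2*(-5*y - 15) + c*(4*y^2 - 34*y - 138) + y^3 - 5*y^2 - 33*y - 27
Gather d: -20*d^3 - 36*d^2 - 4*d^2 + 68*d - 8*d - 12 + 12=-20*d^3 - 40*d^2 + 60*d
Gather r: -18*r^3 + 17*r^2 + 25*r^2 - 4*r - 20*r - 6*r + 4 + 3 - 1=-18*r^3 + 42*r^2 - 30*r + 6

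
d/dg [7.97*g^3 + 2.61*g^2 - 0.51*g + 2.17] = 23.91*g^2 + 5.22*g - 0.51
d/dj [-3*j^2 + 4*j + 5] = 4 - 6*j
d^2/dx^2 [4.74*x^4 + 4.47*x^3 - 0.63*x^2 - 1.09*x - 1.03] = 56.88*x^2 + 26.82*x - 1.26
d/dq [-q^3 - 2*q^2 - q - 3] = -3*q^2 - 4*q - 1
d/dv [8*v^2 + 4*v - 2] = 16*v + 4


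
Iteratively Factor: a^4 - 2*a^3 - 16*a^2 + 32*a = (a - 2)*(a^3 - 16*a) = (a - 2)*(a + 4)*(a^2 - 4*a) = a*(a - 2)*(a + 4)*(a - 4)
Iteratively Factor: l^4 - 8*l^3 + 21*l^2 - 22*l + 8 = (l - 1)*(l^3 - 7*l^2 + 14*l - 8) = (l - 1)^2*(l^2 - 6*l + 8) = (l - 4)*(l - 1)^2*(l - 2)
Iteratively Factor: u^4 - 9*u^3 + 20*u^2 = (u)*(u^3 - 9*u^2 + 20*u) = u^2*(u^2 - 9*u + 20) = u^2*(u - 5)*(u - 4)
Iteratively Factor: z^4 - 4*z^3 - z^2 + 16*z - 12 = (z - 3)*(z^3 - z^2 - 4*z + 4) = (z - 3)*(z + 2)*(z^2 - 3*z + 2) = (z - 3)*(z - 2)*(z + 2)*(z - 1)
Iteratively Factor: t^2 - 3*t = (t)*(t - 3)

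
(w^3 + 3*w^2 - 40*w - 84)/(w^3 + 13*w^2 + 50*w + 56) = (w - 6)/(w + 4)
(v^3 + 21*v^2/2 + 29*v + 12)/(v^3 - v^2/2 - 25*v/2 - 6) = (v^2 + 10*v + 24)/(v^2 - v - 12)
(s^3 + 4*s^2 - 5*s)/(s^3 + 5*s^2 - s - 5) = s/(s + 1)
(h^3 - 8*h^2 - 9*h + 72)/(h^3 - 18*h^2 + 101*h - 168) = (h + 3)/(h - 7)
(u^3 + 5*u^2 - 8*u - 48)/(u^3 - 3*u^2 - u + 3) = (u^2 + 8*u + 16)/(u^2 - 1)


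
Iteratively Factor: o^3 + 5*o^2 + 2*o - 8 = (o + 4)*(o^2 + o - 2) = (o + 2)*(o + 4)*(o - 1)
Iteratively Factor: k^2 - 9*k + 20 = (k - 5)*(k - 4)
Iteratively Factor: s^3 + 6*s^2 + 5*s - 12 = (s + 4)*(s^2 + 2*s - 3) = (s - 1)*(s + 4)*(s + 3)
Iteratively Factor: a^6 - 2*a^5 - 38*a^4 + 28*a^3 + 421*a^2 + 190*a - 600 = (a - 1)*(a^5 - a^4 - 39*a^3 - 11*a^2 + 410*a + 600) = (a - 1)*(a + 3)*(a^4 - 4*a^3 - 27*a^2 + 70*a + 200) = (a - 1)*(a + 2)*(a + 3)*(a^3 - 6*a^2 - 15*a + 100) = (a - 5)*(a - 1)*(a + 2)*(a + 3)*(a^2 - a - 20) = (a - 5)^2*(a - 1)*(a + 2)*(a + 3)*(a + 4)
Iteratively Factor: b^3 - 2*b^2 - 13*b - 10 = (b - 5)*(b^2 + 3*b + 2) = (b - 5)*(b + 1)*(b + 2)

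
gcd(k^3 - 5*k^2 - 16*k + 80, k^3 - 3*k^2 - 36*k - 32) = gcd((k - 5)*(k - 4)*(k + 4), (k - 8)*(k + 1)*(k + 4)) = k + 4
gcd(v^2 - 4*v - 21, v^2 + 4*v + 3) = v + 3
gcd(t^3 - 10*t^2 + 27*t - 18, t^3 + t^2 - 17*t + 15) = t^2 - 4*t + 3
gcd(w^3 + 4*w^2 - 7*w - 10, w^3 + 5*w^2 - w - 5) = w^2 + 6*w + 5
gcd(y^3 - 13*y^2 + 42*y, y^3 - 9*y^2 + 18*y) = y^2 - 6*y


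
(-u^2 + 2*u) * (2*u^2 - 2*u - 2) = -2*u^4 + 6*u^3 - 2*u^2 - 4*u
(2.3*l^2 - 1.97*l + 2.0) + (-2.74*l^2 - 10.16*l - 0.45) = -0.44*l^2 - 12.13*l + 1.55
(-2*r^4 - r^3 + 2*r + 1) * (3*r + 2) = -6*r^5 - 7*r^4 - 2*r^3 + 6*r^2 + 7*r + 2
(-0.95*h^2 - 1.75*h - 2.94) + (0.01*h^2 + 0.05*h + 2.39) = -0.94*h^2 - 1.7*h - 0.55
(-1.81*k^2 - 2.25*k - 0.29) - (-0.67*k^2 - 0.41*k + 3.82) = -1.14*k^2 - 1.84*k - 4.11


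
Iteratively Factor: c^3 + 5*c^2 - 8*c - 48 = (c + 4)*(c^2 + c - 12) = (c - 3)*(c + 4)*(c + 4)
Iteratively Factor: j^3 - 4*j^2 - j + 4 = (j + 1)*(j^2 - 5*j + 4) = (j - 4)*(j + 1)*(j - 1)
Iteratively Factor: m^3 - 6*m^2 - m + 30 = (m + 2)*(m^2 - 8*m + 15) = (m - 5)*(m + 2)*(m - 3)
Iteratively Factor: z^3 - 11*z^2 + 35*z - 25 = (z - 5)*(z^2 - 6*z + 5) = (z - 5)^2*(z - 1)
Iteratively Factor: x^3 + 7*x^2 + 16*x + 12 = (x + 2)*(x^2 + 5*x + 6) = (x + 2)^2*(x + 3)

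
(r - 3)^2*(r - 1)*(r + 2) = r^4 - 5*r^3 + r^2 + 21*r - 18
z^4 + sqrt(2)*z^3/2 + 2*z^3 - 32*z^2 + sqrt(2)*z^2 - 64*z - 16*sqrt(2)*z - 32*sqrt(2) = (z + 2)*(z - 4*sqrt(2))*(z + sqrt(2)/2)*(z + 4*sqrt(2))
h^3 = h^3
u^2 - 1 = (u - 1)*(u + 1)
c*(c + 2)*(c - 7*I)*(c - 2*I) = c^4 + 2*c^3 - 9*I*c^3 - 14*c^2 - 18*I*c^2 - 28*c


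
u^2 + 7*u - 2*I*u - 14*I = (u + 7)*(u - 2*I)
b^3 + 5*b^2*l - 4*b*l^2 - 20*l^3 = (b - 2*l)*(b + 2*l)*(b + 5*l)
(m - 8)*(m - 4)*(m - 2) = m^3 - 14*m^2 + 56*m - 64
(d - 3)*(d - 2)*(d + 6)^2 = d^4 + 7*d^3 - 18*d^2 - 108*d + 216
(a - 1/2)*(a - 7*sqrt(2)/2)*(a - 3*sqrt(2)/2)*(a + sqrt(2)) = a^4 - 4*sqrt(2)*a^3 - a^3/2 + a^2/2 + 2*sqrt(2)*a^2 - a/4 + 21*sqrt(2)*a/2 - 21*sqrt(2)/4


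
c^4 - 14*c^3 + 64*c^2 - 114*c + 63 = (c - 7)*(c - 3)^2*(c - 1)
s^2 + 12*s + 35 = (s + 5)*(s + 7)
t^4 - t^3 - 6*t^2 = t^2*(t - 3)*(t + 2)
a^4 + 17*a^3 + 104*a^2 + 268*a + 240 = (a + 2)*(a + 4)*(a + 5)*(a + 6)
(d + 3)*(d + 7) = d^2 + 10*d + 21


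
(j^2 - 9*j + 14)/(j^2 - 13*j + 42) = (j - 2)/(j - 6)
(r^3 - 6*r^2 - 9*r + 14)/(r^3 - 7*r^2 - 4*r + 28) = (r - 1)/(r - 2)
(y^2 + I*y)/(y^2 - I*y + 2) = y/(y - 2*I)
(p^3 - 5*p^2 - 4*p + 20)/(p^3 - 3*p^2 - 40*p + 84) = (p^2 - 3*p - 10)/(p^2 - p - 42)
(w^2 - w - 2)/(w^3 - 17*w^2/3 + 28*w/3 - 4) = 3*(w + 1)/(3*w^2 - 11*w + 6)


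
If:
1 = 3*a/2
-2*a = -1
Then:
No Solution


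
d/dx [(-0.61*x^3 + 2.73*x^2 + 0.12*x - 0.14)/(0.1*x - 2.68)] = (-0.122*x^3 + 5.1774*x^2 - 14.6328*x - 0.3076)/(0.01*x^2 - 0.536*x + 7.1824)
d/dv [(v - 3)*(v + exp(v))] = v + (v - 3)*(exp(v) + 1) + exp(v)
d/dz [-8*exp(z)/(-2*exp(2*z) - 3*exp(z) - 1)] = (8 - 16*exp(2*z))*exp(z)/(4*exp(4*z) + 12*exp(3*z) + 13*exp(2*z) + 6*exp(z) + 1)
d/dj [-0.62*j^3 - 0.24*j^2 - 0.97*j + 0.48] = -1.86*j^2 - 0.48*j - 0.97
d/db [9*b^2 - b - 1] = 18*b - 1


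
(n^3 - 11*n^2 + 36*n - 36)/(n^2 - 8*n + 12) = n - 3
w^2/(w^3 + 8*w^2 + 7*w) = w/(w^2 + 8*w + 7)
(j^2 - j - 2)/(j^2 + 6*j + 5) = (j - 2)/(j + 5)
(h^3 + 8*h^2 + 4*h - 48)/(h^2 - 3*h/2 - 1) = 2*(h^2 + 10*h + 24)/(2*h + 1)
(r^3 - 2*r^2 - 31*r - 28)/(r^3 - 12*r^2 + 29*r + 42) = (r + 4)/(r - 6)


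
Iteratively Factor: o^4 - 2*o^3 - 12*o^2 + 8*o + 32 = (o - 4)*(o^3 + 2*o^2 - 4*o - 8) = (o - 4)*(o + 2)*(o^2 - 4) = (o - 4)*(o - 2)*(o + 2)*(o + 2)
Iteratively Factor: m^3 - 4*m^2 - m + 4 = (m - 1)*(m^2 - 3*m - 4) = (m - 1)*(m + 1)*(m - 4)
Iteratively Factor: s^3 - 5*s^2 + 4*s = (s)*(s^2 - 5*s + 4) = s*(s - 4)*(s - 1)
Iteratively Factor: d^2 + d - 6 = (d - 2)*(d + 3)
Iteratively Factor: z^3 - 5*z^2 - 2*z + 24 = (z - 3)*(z^2 - 2*z - 8) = (z - 3)*(z + 2)*(z - 4)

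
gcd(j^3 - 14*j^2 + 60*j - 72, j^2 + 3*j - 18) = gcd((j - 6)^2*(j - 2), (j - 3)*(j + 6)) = 1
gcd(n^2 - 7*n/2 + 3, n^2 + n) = 1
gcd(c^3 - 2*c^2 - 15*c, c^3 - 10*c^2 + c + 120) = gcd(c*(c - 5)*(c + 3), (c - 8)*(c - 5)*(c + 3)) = c^2 - 2*c - 15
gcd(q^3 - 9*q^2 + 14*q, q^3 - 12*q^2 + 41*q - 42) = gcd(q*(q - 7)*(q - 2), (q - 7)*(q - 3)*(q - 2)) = q^2 - 9*q + 14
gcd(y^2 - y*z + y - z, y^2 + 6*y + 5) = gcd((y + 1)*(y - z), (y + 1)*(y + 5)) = y + 1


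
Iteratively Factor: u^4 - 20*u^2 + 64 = (u + 2)*(u^3 - 2*u^2 - 16*u + 32) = (u - 4)*(u + 2)*(u^2 + 2*u - 8) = (u - 4)*(u - 2)*(u + 2)*(u + 4)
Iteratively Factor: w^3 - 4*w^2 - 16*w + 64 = (w + 4)*(w^2 - 8*w + 16) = (w - 4)*(w + 4)*(w - 4)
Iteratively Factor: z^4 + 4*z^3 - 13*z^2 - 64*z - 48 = (z + 4)*(z^3 - 13*z - 12) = (z - 4)*(z + 4)*(z^2 + 4*z + 3) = (z - 4)*(z + 1)*(z + 4)*(z + 3)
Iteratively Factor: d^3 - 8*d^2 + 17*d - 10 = (d - 5)*(d^2 - 3*d + 2) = (d - 5)*(d - 1)*(d - 2)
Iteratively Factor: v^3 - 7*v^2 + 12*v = (v - 4)*(v^2 - 3*v) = v*(v - 4)*(v - 3)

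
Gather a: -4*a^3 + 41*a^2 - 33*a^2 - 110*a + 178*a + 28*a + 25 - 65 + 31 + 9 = -4*a^3 + 8*a^2 + 96*a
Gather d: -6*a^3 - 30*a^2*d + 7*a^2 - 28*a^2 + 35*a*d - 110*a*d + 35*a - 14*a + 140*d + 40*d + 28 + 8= -6*a^3 - 21*a^2 + 21*a + d*(-30*a^2 - 75*a + 180) + 36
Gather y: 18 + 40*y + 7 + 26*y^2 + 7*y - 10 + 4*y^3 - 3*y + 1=4*y^3 + 26*y^2 + 44*y + 16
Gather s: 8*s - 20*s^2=-20*s^2 + 8*s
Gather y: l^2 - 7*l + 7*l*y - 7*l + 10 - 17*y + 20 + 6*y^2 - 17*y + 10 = l^2 - 14*l + 6*y^2 + y*(7*l - 34) + 40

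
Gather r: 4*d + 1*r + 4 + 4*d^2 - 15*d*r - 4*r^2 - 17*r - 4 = 4*d^2 + 4*d - 4*r^2 + r*(-15*d - 16)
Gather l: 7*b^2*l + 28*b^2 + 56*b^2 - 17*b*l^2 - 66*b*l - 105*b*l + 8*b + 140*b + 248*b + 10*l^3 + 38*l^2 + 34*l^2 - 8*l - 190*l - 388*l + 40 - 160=84*b^2 + 396*b + 10*l^3 + l^2*(72 - 17*b) + l*(7*b^2 - 171*b - 586) - 120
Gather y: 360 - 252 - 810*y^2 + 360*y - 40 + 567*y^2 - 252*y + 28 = -243*y^2 + 108*y + 96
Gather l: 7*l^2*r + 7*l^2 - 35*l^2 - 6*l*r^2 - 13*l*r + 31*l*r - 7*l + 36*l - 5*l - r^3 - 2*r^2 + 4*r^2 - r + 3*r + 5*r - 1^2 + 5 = l^2*(7*r - 28) + l*(-6*r^2 + 18*r + 24) - r^3 + 2*r^2 + 7*r + 4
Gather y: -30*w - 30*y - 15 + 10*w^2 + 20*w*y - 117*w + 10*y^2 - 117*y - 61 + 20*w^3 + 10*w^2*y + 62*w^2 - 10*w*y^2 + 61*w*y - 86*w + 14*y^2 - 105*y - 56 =20*w^3 + 72*w^2 - 233*w + y^2*(24 - 10*w) + y*(10*w^2 + 81*w - 252) - 132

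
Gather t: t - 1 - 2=t - 3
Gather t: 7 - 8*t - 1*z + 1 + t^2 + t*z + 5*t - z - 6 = t^2 + t*(z - 3) - 2*z + 2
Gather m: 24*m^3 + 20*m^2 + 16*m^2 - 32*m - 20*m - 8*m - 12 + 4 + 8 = 24*m^3 + 36*m^2 - 60*m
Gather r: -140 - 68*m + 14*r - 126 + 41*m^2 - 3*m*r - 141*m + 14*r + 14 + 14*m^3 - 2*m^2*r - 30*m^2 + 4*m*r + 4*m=14*m^3 + 11*m^2 - 205*m + r*(-2*m^2 + m + 28) - 252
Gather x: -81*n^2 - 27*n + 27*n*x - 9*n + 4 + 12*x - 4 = -81*n^2 - 36*n + x*(27*n + 12)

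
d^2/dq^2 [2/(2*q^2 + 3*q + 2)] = 4*(-4*q^2 - 6*q + (4*q + 3)^2 - 4)/(2*q^2 + 3*q + 2)^3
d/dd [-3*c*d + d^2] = -3*c + 2*d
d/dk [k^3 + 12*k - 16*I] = 3*k^2 + 12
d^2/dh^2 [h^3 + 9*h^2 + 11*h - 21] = 6*h + 18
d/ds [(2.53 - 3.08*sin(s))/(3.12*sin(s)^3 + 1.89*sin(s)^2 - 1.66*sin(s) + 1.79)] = (19.2192*sin(s)^3 - 17.8596*sin(s)^2 - 9.5634*sin(s) - 1.3134)*cos(s)/(9.7344*sin(s)^6 + 11.7936*sin(s)^5 - 6.7863*sin(s)^4 + 4.8948*sin(s)^3 + 9.5218*sin(s)^2 - 5.9428*sin(s) + 3.2041)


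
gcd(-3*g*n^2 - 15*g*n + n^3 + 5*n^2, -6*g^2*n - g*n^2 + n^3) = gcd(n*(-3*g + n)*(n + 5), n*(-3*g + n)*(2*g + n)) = 3*g*n - n^2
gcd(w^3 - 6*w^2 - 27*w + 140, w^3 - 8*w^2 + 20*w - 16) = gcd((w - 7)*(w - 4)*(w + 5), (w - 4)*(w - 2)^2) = w - 4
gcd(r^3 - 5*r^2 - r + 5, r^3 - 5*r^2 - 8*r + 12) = r - 1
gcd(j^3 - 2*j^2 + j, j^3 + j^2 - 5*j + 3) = j^2 - 2*j + 1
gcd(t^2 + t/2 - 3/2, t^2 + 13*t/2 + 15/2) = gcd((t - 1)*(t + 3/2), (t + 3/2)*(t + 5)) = t + 3/2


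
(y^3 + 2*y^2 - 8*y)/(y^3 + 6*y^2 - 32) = y/(y + 4)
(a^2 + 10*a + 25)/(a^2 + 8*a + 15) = (a + 5)/(a + 3)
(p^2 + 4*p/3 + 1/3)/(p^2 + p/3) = (p + 1)/p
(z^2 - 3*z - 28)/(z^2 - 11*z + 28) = (z + 4)/(z - 4)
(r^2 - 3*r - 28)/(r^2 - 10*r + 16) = (r^2 - 3*r - 28)/(r^2 - 10*r + 16)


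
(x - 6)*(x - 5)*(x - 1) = x^3 - 12*x^2 + 41*x - 30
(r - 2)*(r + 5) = r^2 + 3*r - 10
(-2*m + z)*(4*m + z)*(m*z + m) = -8*m^3*z - 8*m^3 + 2*m^2*z^2 + 2*m^2*z + m*z^3 + m*z^2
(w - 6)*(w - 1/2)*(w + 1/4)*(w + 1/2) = w^4 - 23*w^3/4 - 7*w^2/4 + 23*w/16 + 3/8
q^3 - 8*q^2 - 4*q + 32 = (q - 8)*(q - 2)*(q + 2)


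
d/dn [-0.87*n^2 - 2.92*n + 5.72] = -1.74*n - 2.92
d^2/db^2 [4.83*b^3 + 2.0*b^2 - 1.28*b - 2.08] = 28.98*b + 4.0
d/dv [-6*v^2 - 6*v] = -12*v - 6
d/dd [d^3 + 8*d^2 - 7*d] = 3*d^2 + 16*d - 7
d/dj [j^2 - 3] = 2*j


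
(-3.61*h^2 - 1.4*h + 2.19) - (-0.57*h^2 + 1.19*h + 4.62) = -3.04*h^2 - 2.59*h - 2.43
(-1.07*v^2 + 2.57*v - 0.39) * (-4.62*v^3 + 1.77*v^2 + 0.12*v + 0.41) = 4.9434*v^5 - 13.7673*v^4 + 6.2223*v^3 - 0.8206*v^2 + 1.0069*v - 0.1599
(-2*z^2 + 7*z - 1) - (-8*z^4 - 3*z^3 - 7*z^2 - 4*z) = 8*z^4 + 3*z^3 + 5*z^2 + 11*z - 1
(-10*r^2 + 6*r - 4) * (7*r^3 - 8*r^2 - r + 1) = -70*r^5 + 122*r^4 - 66*r^3 + 16*r^2 + 10*r - 4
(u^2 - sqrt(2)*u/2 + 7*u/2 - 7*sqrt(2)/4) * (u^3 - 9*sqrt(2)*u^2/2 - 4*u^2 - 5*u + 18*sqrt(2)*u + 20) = u^5 - 5*sqrt(2)*u^4 - u^4/2 - 29*u^3/2 + 5*sqrt(2)*u^3/2 + u^2/4 + 145*sqrt(2)*u^2/2 - 5*sqrt(2)*u/4 + 7*u - 35*sqrt(2)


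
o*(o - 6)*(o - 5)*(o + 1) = o^4 - 10*o^3 + 19*o^2 + 30*o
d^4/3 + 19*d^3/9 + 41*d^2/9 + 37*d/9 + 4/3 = (d/3 + 1)*(d + 1)^2*(d + 4/3)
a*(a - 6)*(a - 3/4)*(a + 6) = a^4 - 3*a^3/4 - 36*a^2 + 27*a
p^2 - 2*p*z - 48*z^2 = (p - 8*z)*(p + 6*z)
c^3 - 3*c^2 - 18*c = c*(c - 6)*(c + 3)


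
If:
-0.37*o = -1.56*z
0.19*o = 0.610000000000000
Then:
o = 3.21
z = 0.76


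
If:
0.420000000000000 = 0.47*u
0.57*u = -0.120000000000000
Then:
No Solution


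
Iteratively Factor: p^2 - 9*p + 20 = (p - 5)*(p - 4)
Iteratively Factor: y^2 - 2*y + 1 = (y - 1)*(y - 1)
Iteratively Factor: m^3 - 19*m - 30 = (m + 2)*(m^2 - 2*m - 15) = (m - 5)*(m + 2)*(m + 3)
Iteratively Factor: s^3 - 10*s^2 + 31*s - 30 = (s - 3)*(s^2 - 7*s + 10) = (s - 3)*(s - 2)*(s - 5)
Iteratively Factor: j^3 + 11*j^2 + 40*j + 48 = (j + 4)*(j^2 + 7*j + 12) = (j + 4)^2*(j + 3)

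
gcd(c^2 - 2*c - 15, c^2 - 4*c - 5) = c - 5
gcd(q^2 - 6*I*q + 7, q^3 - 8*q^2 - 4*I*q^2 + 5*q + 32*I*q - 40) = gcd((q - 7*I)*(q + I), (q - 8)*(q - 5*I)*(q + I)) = q + I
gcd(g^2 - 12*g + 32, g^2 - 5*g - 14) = 1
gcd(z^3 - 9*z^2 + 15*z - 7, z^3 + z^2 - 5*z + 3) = z^2 - 2*z + 1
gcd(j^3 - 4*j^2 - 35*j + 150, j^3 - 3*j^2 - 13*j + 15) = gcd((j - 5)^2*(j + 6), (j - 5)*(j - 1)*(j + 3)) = j - 5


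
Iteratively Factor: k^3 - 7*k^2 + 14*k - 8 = (k - 4)*(k^2 - 3*k + 2) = (k - 4)*(k - 1)*(k - 2)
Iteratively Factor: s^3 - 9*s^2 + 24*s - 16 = (s - 4)*(s^2 - 5*s + 4) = (s - 4)^2*(s - 1)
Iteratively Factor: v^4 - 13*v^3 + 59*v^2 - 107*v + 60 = (v - 1)*(v^3 - 12*v^2 + 47*v - 60) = (v - 4)*(v - 1)*(v^2 - 8*v + 15) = (v - 4)*(v - 3)*(v - 1)*(v - 5)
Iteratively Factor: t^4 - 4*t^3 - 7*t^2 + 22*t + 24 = (t - 4)*(t^3 - 7*t - 6) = (t - 4)*(t + 2)*(t^2 - 2*t - 3) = (t - 4)*(t + 1)*(t + 2)*(t - 3)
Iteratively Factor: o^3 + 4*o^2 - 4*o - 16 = (o - 2)*(o^2 + 6*o + 8) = (o - 2)*(o + 4)*(o + 2)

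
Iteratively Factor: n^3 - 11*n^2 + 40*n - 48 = (n - 3)*(n^2 - 8*n + 16) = (n - 4)*(n - 3)*(n - 4)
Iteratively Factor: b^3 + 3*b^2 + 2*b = (b)*(b^2 + 3*b + 2) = b*(b + 2)*(b + 1)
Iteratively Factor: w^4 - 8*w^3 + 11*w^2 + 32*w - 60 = (w + 2)*(w^3 - 10*w^2 + 31*w - 30) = (w - 3)*(w + 2)*(w^2 - 7*w + 10) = (w - 3)*(w - 2)*(w + 2)*(w - 5)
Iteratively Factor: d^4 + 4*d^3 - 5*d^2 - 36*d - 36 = (d + 3)*(d^3 + d^2 - 8*d - 12) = (d - 3)*(d + 3)*(d^2 + 4*d + 4) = (d - 3)*(d + 2)*(d + 3)*(d + 2)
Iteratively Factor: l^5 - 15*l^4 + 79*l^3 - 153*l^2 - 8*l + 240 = (l - 4)*(l^4 - 11*l^3 + 35*l^2 - 13*l - 60) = (l - 4)^2*(l^3 - 7*l^2 + 7*l + 15) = (l - 5)*(l - 4)^2*(l^2 - 2*l - 3) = (l - 5)*(l - 4)^2*(l - 3)*(l + 1)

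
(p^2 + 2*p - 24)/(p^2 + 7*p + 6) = (p - 4)/(p + 1)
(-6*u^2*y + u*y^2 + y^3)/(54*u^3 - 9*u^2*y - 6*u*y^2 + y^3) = y*(-2*u + y)/(18*u^2 - 9*u*y + y^2)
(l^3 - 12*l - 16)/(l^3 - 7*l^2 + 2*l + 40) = (l + 2)/(l - 5)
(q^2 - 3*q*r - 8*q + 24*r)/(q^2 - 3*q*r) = (q - 8)/q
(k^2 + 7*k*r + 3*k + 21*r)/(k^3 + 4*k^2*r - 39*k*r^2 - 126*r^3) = (-k - 3)/(-k^2 + 3*k*r + 18*r^2)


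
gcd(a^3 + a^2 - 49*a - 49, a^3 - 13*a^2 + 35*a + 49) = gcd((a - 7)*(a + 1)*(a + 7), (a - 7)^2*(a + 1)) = a^2 - 6*a - 7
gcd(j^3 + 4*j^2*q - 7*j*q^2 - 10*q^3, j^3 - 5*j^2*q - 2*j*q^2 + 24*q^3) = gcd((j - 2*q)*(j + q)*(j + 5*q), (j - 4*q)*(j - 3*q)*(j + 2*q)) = 1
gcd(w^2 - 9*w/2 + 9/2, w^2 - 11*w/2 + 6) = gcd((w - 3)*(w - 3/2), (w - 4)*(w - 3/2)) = w - 3/2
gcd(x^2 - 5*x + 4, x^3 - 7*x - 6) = 1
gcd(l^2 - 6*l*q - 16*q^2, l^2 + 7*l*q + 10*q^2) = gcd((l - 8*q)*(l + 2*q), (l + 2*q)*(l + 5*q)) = l + 2*q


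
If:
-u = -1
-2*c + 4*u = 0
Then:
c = 2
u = 1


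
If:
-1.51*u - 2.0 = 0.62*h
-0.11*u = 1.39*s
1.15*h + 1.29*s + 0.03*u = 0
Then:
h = -0.08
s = 0.10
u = -1.29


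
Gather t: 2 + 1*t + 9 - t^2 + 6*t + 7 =-t^2 + 7*t + 18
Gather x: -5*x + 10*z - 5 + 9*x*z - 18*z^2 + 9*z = x*(9*z - 5) - 18*z^2 + 19*z - 5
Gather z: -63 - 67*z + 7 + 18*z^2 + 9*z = 18*z^2 - 58*z - 56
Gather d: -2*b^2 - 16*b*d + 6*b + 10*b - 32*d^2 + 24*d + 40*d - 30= -2*b^2 + 16*b - 32*d^2 + d*(64 - 16*b) - 30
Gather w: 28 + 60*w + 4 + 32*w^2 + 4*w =32*w^2 + 64*w + 32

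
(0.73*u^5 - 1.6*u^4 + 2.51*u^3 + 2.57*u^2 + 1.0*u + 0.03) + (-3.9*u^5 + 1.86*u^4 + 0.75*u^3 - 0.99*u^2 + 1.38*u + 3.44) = -3.17*u^5 + 0.26*u^4 + 3.26*u^3 + 1.58*u^2 + 2.38*u + 3.47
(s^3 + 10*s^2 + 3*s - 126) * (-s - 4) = -s^4 - 14*s^3 - 43*s^2 + 114*s + 504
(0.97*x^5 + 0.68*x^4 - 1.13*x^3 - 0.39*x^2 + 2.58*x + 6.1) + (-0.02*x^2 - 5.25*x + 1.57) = 0.97*x^5 + 0.68*x^4 - 1.13*x^3 - 0.41*x^2 - 2.67*x + 7.67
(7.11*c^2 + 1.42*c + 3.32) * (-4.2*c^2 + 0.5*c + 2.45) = -29.862*c^4 - 2.409*c^3 + 4.1855*c^2 + 5.139*c + 8.134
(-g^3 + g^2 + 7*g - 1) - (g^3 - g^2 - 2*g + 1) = -2*g^3 + 2*g^2 + 9*g - 2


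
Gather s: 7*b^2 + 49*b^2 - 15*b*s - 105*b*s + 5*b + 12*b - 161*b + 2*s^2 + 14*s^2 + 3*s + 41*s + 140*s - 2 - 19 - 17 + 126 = 56*b^2 - 144*b + 16*s^2 + s*(184 - 120*b) + 88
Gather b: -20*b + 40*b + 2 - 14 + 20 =20*b + 8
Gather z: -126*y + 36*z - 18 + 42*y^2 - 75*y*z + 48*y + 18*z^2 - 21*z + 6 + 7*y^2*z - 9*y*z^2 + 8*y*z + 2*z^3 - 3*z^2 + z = 42*y^2 - 78*y + 2*z^3 + z^2*(15 - 9*y) + z*(7*y^2 - 67*y + 16) - 12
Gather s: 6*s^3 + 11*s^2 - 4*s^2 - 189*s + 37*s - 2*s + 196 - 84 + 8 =6*s^3 + 7*s^2 - 154*s + 120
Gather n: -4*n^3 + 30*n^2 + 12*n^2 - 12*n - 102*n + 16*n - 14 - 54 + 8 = -4*n^3 + 42*n^2 - 98*n - 60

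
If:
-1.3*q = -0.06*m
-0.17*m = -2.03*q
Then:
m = 0.00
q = 0.00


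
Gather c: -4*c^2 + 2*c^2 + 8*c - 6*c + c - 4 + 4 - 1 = -2*c^2 + 3*c - 1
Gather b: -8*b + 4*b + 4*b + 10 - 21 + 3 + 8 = 0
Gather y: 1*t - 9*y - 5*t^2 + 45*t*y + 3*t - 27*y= -5*t^2 + 4*t + y*(45*t - 36)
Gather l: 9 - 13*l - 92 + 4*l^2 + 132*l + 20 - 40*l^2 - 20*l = -36*l^2 + 99*l - 63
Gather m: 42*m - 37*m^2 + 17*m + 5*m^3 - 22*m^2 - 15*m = 5*m^3 - 59*m^2 + 44*m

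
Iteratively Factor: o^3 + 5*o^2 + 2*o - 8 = (o + 4)*(o^2 + o - 2) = (o + 2)*(o + 4)*(o - 1)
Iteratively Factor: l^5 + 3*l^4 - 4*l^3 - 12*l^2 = (l - 2)*(l^4 + 5*l^3 + 6*l^2) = (l - 2)*(l + 2)*(l^3 + 3*l^2) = (l - 2)*(l + 2)*(l + 3)*(l^2) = l*(l - 2)*(l + 2)*(l + 3)*(l)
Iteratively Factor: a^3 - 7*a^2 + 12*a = (a - 4)*(a^2 - 3*a) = a*(a - 4)*(a - 3)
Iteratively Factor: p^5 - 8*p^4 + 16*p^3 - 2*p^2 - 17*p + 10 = (p - 2)*(p^4 - 6*p^3 + 4*p^2 + 6*p - 5) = (p - 2)*(p - 1)*(p^3 - 5*p^2 - p + 5) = (p - 2)*(p - 1)*(p + 1)*(p^2 - 6*p + 5) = (p - 5)*(p - 2)*(p - 1)*(p + 1)*(p - 1)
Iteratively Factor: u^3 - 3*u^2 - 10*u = (u)*(u^2 - 3*u - 10) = u*(u - 5)*(u + 2)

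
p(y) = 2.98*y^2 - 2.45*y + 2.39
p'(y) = 5.96*y - 2.45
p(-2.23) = 22.67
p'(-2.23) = -15.74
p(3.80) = 36.11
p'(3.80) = 20.20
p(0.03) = 2.32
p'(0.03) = -2.27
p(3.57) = 31.62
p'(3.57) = 18.83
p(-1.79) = 16.32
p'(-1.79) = -13.12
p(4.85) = 60.60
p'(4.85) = 26.46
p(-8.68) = 248.18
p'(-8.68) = -54.18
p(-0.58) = 4.81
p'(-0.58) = -5.91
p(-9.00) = 265.82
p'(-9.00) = -56.09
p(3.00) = 21.86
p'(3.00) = 15.43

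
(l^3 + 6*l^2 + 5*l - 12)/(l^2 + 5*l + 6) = (l^2 + 3*l - 4)/(l + 2)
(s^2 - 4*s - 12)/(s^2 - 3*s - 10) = (s - 6)/(s - 5)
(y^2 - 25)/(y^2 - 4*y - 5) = (y + 5)/(y + 1)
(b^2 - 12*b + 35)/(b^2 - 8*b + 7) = (b - 5)/(b - 1)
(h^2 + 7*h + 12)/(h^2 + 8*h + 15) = (h + 4)/(h + 5)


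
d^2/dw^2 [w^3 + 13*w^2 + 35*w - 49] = 6*w + 26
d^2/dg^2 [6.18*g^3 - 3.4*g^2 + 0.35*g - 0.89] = 37.08*g - 6.8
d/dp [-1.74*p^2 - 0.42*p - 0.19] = -3.48*p - 0.42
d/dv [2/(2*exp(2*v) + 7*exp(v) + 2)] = (-8*exp(v) - 14)*exp(v)/(2*exp(2*v) + 7*exp(v) + 2)^2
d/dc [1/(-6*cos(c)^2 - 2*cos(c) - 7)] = -2*(6*cos(c) + 1)*sin(c)/(6*cos(c)^2 + 2*cos(c) + 7)^2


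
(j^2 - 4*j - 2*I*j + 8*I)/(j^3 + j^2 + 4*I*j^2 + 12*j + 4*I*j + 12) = (j - 4)/(j^2 + j*(1 + 6*I) + 6*I)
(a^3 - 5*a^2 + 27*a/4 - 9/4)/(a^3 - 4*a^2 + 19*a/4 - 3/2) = (a - 3)/(a - 2)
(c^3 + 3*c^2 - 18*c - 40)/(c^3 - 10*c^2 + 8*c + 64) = (c + 5)/(c - 8)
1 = 1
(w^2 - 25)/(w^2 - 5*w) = (w + 5)/w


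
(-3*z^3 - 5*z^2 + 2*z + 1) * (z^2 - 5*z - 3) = -3*z^5 + 10*z^4 + 36*z^3 + 6*z^2 - 11*z - 3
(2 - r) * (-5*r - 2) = 5*r^2 - 8*r - 4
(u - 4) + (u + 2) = 2*u - 2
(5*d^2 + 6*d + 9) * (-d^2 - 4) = -5*d^4 - 6*d^3 - 29*d^2 - 24*d - 36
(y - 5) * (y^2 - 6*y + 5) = y^3 - 11*y^2 + 35*y - 25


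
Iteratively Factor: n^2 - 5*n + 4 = (n - 1)*(n - 4)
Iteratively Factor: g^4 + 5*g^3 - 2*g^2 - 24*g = (g + 4)*(g^3 + g^2 - 6*g) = (g + 3)*(g + 4)*(g^2 - 2*g) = (g - 2)*(g + 3)*(g + 4)*(g)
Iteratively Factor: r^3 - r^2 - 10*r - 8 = (r - 4)*(r^2 + 3*r + 2) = (r - 4)*(r + 2)*(r + 1)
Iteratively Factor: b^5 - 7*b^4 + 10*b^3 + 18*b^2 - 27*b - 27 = (b - 3)*(b^4 - 4*b^3 - 2*b^2 + 12*b + 9) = (b - 3)*(b + 1)*(b^3 - 5*b^2 + 3*b + 9) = (b - 3)^2*(b + 1)*(b^2 - 2*b - 3) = (b - 3)^3*(b + 1)*(b + 1)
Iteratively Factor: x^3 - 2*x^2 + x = (x - 1)*(x^2 - x) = (x - 1)^2*(x)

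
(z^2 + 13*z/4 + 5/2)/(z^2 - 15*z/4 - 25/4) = (z + 2)/(z - 5)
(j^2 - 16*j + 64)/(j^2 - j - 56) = (j - 8)/(j + 7)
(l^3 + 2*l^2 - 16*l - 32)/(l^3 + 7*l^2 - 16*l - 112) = (l + 2)/(l + 7)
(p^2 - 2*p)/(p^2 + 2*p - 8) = p/(p + 4)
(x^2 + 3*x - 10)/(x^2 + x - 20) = (x - 2)/(x - 4)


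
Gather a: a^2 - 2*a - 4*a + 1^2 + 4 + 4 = a^2 - 6*a + 9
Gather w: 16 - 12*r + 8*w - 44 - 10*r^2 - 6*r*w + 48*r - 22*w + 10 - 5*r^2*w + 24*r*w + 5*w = -10*r^2 + 36*r + w*(-5*r^2 + 18*r - 9) - 18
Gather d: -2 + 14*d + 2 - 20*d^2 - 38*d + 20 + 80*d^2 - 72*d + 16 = 60*d^2 - 96*d + 36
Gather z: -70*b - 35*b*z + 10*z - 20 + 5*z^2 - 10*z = -35*b*z - 70*b + 5*z^2 - 20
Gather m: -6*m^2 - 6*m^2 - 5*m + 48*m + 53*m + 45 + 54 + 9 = -12*m^2 + 96*m + 108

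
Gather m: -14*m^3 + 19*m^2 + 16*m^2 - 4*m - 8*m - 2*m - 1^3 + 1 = -14*m^3 + 35*m^2 - 14*m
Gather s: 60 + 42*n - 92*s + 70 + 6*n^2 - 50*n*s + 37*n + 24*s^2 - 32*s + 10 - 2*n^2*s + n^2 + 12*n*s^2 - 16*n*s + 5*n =7*n^2 + 84*n + s^2*(12*n + 24) + s*(-2*n^2 - 66*n - 124) + 140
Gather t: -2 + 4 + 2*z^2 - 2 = 2*z^2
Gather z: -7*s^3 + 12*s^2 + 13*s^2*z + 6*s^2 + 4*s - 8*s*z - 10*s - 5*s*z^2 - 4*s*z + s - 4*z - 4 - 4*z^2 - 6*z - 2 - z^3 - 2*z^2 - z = -7*s^3 + 18*s^2 - 5*s - z^3 + z^2*(-5*s - 6) + z*(13*s^2 - 12*s - 11) - 6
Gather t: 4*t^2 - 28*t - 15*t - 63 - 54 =4*t^2 - 43*t - 117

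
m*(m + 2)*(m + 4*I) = m^3 + 2*m^2 + 4*I*m^2 + 8*I*m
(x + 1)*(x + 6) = x^2 + 7*x + 6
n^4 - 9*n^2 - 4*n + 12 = (n - 3)*(n - 1)*(n + 2)^2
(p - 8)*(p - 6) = p^2 - 14*p + 48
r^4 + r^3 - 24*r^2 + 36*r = r*(r - 3)*(r - 2)*(r + 6)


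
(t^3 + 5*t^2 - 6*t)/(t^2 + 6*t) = t - 1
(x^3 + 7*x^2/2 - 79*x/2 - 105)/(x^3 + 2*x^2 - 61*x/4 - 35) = 2*(x^2 + x - 42)/(2*x^2 - x - 28)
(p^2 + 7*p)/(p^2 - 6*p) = (p + 7)/(p - 6)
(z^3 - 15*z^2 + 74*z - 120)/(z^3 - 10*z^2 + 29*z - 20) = (z - 6)/(z - 1)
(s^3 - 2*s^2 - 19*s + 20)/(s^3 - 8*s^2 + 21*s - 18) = (s^3 - 2*s^2 - 19*s + 20)/(s^3 - 8*s^2 + 21*s - 18)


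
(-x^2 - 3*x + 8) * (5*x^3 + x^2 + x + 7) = -5*x^5 - 16*x^4 + 36*x^3 - 2*x^2 - 13*x + 56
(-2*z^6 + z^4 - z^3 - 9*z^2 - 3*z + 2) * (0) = 0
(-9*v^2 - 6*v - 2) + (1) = -9*v^2 - 6*v - 1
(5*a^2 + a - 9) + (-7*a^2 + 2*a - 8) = -2*a^2 + 3*a - 17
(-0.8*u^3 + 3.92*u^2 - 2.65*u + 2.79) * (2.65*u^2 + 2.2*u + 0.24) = -2.12*u^5 + 8.628*u^4 + 1.4095*u^3 + 2.5043*u^2 + 5.502*u + 0.6696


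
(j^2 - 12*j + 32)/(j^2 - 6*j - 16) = (j - 4)/(j + 2)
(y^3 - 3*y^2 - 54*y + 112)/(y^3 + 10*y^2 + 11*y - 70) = (y - 8)/(y + 5)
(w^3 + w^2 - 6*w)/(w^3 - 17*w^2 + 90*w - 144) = w*(w^2 + w - 6)/(w^3 - 17*w^2 + 90*w - 144)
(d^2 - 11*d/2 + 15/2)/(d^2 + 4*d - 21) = (d - 5/2)/(d + 7)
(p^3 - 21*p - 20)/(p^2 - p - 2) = (p^2 - p - 20)/(p - 2)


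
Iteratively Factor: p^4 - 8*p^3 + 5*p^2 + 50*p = (p + 2)*(p^3 - 10*p^2 + 25*p) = (p - 5)*(p + 2)*(p^2 - 5*p) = (p - 5)^2*(p + 2)*(p)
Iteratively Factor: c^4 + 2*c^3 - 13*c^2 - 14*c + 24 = (c - 3)*(c^3 + 5*c^2 + 2*c - 8) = (c - 3)*(c + 2)*(c^2 + 3*c - 4) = (c - 3)*(c + 2)*(c + 4)*(c - 1)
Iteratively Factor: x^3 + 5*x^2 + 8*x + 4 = (x + 2)*(x^2 + 3*x + 2) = (x + 1)*(x + 2)*(x + 2)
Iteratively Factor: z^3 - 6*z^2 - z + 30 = (z - 3)*(z^2 - 3*z - 10) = (z - 3)*(z + 2)*(z - 5)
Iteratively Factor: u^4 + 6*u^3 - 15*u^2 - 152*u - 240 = (u + 3)*(u^3 + 3*u^2 - 24*u - 80) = (u + 3)*(u + 4)*(u^2 - u - 20) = (u + 3)*(u + 4)^2*(u - 5)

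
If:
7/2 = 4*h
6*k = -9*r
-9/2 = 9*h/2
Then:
No Solution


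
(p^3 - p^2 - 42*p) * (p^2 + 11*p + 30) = p^5 + 10*p^4 - 23*p^3 - 492*p^2 - 1260*p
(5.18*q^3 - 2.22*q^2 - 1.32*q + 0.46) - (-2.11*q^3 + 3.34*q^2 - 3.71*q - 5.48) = 7.29*q^3 - 5.56*q^2 + 2.39*q + 5.94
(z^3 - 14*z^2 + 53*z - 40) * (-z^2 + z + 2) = -z^5 + 15*z^4 - 65*z^3 + 65*z^2 + 66*z - 80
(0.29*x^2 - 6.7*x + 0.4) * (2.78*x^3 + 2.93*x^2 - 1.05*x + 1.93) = 0.8062*x^5 - 17.7763*x^4 - 18.8235*x^3 + 8.7667*x^2 - 13.351*x + 0.772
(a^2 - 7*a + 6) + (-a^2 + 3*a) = 6 - 4*a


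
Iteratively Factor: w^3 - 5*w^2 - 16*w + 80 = (w + 4)*(w^2 - 9*w + 20) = (w - 4)*(w + 4)*(w - 5)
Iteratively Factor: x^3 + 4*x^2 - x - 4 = (x - 1)*(x^2 + 5*x + 4) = (x - 1)*(x + 4)*(x + 1)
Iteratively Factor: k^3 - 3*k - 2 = (k + 1)*(k^2 - k - 2) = (k - 2)*(k + 1)*(k + 1)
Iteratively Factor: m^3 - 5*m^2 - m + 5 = (m - 1)*(m^2 - 4*m - 5) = (m - 1)*(m + 1)*(m - 5)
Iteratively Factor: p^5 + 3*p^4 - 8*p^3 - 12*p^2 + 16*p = (p + 2)*(p^4 + p^3 - 10*p^2 + 8*p) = (p - 2)*(p + 2)*(p^3 + 3*p^2 - 4*p) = (p - 2)*(p - 1)*(p + 2)*(p^2 + 4*p) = p*(p - 2)*(p - 1)*(p + 2)*(p + 4)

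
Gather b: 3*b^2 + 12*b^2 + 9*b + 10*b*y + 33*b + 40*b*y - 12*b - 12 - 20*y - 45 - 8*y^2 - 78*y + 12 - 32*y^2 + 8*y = 15*b^2 + b*(50*y + 30) - 40*y^2 - 90*y - 45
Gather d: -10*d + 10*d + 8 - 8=0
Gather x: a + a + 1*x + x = 2*a + 2*x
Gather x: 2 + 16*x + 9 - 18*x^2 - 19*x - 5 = -18*x^2 - 3*x + 6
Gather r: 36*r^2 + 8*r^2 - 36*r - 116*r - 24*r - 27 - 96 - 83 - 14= 44*r^2 - 176*r - 220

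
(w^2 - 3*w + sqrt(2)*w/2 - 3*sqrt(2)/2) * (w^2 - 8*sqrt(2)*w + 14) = w^4 - 15*sqrt(2)*w^3/2 - 3*w^3 + 6*w^2 + 45*sqrt(2)*w^2/2 - 18*w + 7*sqrt(2)*w - 21*sqrt(2)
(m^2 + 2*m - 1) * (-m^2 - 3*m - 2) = -m^4 - 5*m^3 - 7*m^2 - m + 2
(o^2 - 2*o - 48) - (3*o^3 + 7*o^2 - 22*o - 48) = -3*o^3 - 6*o^2 + 20*o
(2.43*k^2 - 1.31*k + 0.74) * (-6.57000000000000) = -15.9651*k^2 + 8.6067*k - 4.8618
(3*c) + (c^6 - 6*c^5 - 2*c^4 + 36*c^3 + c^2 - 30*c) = c^6 - 6*c^5 - 2*c^4 + 36*c^3 + c^2 - 27*c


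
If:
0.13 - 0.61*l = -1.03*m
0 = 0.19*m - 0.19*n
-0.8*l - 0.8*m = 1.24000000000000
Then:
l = -0.89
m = -0.66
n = -0.66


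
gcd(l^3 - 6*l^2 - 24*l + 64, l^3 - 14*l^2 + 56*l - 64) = l^2 - 10*l + 16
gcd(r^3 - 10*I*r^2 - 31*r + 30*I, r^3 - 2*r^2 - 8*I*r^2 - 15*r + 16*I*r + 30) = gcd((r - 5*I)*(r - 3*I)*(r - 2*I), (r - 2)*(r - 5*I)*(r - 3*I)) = r^2 - 8*I*r - 15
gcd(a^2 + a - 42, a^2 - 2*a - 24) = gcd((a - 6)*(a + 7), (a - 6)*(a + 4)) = a - 6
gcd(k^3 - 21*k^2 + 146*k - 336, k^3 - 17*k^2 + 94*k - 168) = k^2 - 13*k + 42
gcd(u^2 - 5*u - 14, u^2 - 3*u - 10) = u + 2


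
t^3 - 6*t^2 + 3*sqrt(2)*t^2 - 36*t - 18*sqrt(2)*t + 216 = (t - 6)*(t - 3*sqrt(2))*(t + 6*sqrt(2))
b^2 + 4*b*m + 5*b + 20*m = (b + 5)*(b + 4*m)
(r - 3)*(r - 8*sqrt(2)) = r^2 - 8*sqrt(2)*r - 3*r + 24*sqrt(2)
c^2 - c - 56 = (c - 8)*(c + 7)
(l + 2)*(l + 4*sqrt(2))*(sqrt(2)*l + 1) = sqrt(2)*l^3 + 2*sqrt(2)*l^2 + 9*l^2 + 4*sqrt(2)*l + 18*l + 8*sqrt(2)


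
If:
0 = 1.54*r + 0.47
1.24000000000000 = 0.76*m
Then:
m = 1.63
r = -0.31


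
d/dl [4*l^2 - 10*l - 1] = 8*l - 10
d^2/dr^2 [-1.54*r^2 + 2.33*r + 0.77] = -3.08000000000000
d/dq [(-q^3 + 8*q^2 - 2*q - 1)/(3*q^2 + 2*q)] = (-3*q^4 - 4*q^3 + 22*q^2 + 6*q + 2)/(q^2*(9*q^2 + 12*q + 4))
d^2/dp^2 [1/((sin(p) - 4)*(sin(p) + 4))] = 2*(-2*sin(p)^4 - 29*sin(p)^2 + 16)/((sin(p) - 4)^3*(sin(p) + 4)^3)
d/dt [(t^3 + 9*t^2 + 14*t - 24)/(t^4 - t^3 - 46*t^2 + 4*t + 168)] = (-t^4 - 6*t^3 + 29*t^2 + 68)/(t^6 - 14*t^5 + 41*t^4 + 112*t^3 - 376*t^2 - 224*t + 784)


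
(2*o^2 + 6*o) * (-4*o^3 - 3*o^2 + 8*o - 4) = -8*o^5 - 30*o^4 - 2*o^3 + 40*o^2 - 24*o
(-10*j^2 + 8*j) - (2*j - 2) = -10*j^2 + 6*j + 2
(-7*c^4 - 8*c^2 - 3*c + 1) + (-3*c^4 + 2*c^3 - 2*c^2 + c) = -10*c^4 + 2*c^3 - 10*c^2 - 2*c + 1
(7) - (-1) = 8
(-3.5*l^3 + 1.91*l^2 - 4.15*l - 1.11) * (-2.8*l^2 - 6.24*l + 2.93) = 9.8*l^5 + 16.492*l^4 - 10.5534*l^3 + 34.6003*l^2 - 5.2331*l - 3.2523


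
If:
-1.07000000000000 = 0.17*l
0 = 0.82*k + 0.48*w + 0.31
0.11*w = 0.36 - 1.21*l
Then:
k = -42.82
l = -6.29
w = 72.51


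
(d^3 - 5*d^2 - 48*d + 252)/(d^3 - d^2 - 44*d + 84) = (d - 6)/(d - 2)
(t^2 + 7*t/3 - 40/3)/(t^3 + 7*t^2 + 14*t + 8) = (3*t^2 + 7*t - 40)/(3*(t^3 + 7*t^2 + 14*t + 8))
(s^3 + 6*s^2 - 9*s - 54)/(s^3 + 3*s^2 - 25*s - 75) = (s^2 + 3*s - 18)/(s^2 - 25)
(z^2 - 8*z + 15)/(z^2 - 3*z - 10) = (z - 3)/(z + 2)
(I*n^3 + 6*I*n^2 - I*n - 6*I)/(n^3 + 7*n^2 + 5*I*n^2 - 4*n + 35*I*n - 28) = I*(n^3 + 6*n^2 - n - 6)/(n^3 + n^2*(7 + 5*I) + n*(-4 + 35*I) - 28)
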